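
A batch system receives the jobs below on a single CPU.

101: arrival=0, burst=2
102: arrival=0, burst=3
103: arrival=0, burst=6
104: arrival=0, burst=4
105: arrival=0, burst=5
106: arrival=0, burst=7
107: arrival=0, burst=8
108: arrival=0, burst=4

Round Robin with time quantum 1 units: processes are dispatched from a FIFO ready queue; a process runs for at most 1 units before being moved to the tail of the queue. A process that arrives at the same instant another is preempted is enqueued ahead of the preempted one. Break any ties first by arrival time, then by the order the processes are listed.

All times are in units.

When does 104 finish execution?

Schedule: | 101 0-1 | 102 1-2 | 103 2-3 | 104 3-4 | 105 4-5 | 106 5-6 | 107 6-7 | 108 7-8 | 101 8-9 | 102 9-10 | 103 10-11 | 104 11-12 | 105 12-13 | 106 13-14 | 107 14-15 | 108 15-16 | 102 16-17 | 103 17-18 | 104 18-19 | 105 19-20 | 106 20-21 | 107 21-22 | 108 22-23 | 103 23-24 | 104 24-25 | 105 25-26 | 106 26-27 | 107 27-28 | 108 28-29 | 103 29-30 | 105 30-31 | 106 31-32 | 107 32-33 | 103 33-34 | 106 34-35 | 107 35-36 | 106 36-37 | 107 37-39 |
Completion: 101=9  102=17  103=34  104=25  105=31  106=37  107=39  108=29
Turnaround (C−A): 101=9  102=17  103=34  104=25  105=31  106=37  107=39  108=29

25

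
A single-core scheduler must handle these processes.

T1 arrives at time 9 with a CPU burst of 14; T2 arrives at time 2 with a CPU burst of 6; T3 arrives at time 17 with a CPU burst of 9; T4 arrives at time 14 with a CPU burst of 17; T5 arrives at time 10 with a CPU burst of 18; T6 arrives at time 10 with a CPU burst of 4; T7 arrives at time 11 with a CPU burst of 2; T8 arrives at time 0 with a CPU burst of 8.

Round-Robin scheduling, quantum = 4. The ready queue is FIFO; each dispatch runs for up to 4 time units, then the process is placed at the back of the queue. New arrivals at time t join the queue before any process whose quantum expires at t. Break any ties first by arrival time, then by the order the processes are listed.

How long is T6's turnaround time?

16

Timeline: | T8 0-4 | T2 4-8 | T8 8-12 | T2 12-14 | T1 14-18 | T5 18-22 | T6 22-26 | T7 26-28 | T4 28-32 | T3 32-36 | T1 36-40 | T5 40-44 | T4 44-48 | T3 48-52 | T1 52-56 | T5 56-60 | T4 60-64 | T3 64-65 | T1 65-67 | T5 67-71 | T4 71-75 | T5 75-77 | T4 77-78 |
Completion: T1=67  T2=14  T3=65  T4=78  T5=77  T6=26  T7=28  T8=12
Turnaround (C−A): T1=58  T2=12  T3=48  T4=64  T5=67  T6=16  T7=17  T8=12
Turnaround(T6) = completion − arrival = 26 − 10 = 16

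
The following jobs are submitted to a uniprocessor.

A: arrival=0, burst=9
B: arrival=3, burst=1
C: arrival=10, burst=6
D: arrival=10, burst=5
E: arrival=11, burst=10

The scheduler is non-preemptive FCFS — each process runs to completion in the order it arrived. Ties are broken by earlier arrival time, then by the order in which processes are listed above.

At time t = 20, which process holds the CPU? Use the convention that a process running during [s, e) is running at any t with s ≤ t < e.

Gantt: | A 0-9 | B 9-10 | C 10-16 | D 16-21 | E 21-31 |
Completion: A=9  B=10  C=16  D=21  E=31

D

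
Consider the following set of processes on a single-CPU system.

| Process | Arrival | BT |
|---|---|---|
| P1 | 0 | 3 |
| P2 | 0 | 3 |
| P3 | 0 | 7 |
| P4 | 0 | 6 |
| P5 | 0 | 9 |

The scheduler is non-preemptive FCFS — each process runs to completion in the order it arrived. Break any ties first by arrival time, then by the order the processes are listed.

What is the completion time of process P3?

Gantt: | P1 0-3 | P2 3-6 | P3 6-13 | P4 13-19 | P5 19-28 |
Completion: P1=3  P2=6  P3=13  P4=19  P5=28
Turnaround (C−A): P1=3  P2=6  P3=13  P4=19  P5=28

13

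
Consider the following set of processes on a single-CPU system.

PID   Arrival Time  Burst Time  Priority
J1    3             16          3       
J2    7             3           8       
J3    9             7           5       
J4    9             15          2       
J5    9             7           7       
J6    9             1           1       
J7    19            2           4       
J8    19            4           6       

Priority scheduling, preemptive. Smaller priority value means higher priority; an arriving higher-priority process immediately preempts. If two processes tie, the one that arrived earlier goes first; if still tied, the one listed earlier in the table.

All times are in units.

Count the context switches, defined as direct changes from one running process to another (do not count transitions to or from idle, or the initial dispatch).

8

Timeline: | idle 0-3 | J1 3-9 | J6 9-10 | J4 10-25 | J1 25-35 | J7 35-37 | J3 37-44 | J8 44-48 | J5 48-55 | J2 55-58 |
Completion: J1=35  J2=58  J3=44  J4=25  J5=55  J6=10  J7=37  J8=48
Turnaround (C−A): J1=32  J2=51  J3=35  J4=16  J5=46  J6=1  J7=18  J8=29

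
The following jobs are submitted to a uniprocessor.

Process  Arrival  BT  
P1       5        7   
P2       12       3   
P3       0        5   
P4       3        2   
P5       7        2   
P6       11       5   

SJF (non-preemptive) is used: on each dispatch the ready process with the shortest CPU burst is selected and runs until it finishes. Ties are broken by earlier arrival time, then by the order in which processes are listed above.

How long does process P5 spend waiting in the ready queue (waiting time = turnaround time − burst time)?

Schedule: | P3 0-5 | P4 5-7 | P5 7-9 | P1 9-16 | P2 16-19 | P6 19-24 |
Completion: P1=16  P2=19  P3=5  P4=7  P5=9  P6=24
Turnaround (C−A): P1=11  P2=7  P3=5  P4=4  P5=2  P6=13
Waiting(P5) = turnaround − burst = 2 − 2 = 0

0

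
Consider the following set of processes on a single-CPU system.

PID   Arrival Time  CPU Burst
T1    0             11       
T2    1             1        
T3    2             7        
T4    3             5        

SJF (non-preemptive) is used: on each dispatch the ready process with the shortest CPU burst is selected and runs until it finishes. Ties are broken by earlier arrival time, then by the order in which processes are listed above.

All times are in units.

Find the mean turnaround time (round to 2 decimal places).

14.50

Timeline: | T1 0-11 | T2 11-12 | T4 12-17 | T3 17-24 |
Completion: T1=11  T2=12  T3=24  T4=17
Turnaround times: T1=11, T2=11, T3=22, T4=14
Average turnaround = (11+11+22+14) / 4 = 58/4 = 14.50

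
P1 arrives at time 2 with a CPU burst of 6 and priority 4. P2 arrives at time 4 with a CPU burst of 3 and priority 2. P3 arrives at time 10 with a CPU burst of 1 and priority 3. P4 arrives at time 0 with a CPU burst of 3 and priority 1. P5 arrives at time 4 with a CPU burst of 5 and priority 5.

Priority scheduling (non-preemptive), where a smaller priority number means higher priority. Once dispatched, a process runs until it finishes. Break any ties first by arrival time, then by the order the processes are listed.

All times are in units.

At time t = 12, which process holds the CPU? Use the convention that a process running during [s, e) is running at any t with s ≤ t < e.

P3

Schedule: | P4 0-3 | P1 3-9 | P2 9-12 | P3 12-13 | P5 13-18 |
Completion: P1=9  P2=12  P3=13  P4=3  P5=18
Turnaround (C−A): P1=7  P2=8  P3=3  P4=3  P5=14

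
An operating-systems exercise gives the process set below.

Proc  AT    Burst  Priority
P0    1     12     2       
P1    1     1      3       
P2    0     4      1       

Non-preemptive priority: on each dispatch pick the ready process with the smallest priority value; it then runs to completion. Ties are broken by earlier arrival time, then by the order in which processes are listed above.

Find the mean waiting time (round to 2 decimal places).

Gantt: | P2 0-4 | P0 4-16 | P1 16-17 |
Completion: P0=16  P1=17  P2=4
Waiting times: P0=3, P1=15, P2=0
Average waiting = (3+15+0) / 3 = 18/3 = 6.00

6.00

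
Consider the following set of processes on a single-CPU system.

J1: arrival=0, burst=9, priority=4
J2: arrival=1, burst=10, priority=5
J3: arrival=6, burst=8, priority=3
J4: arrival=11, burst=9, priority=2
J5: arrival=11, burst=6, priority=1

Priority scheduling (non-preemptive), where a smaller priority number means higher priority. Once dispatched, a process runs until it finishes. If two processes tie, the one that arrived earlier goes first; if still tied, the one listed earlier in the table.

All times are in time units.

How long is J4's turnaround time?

Schedule: | J1 0-9 | J3 9-17 | J5 17-23 | J4 23-32 | J2 32-42 |
Completion: J1=9  J2=42  J3=17  J4=32  J5=23
Turnaround(J4) = completion − arrival = 32 − 11 = 21

21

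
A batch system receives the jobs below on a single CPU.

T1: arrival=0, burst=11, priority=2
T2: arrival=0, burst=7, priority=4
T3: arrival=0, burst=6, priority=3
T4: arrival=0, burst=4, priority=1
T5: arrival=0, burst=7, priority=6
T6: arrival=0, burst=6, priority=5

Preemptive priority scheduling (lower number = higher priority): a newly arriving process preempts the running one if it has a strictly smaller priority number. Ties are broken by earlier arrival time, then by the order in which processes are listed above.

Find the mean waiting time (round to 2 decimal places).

Timeline: | T4 0-4 | T1 4-15 | T3 15-21 | T2 21-28 | T6 28-34 | T5 34-41 |
Completion: T1=15  T2=28  T3=21  T4=4  T5=41  T6=34
Waiting times: T1=4, T2=21, T3=15, T4=0, T5=34, T6=28
Average waiting = (4+21+15+0+34+28) / 6 = 102/6 = 17.00

17.00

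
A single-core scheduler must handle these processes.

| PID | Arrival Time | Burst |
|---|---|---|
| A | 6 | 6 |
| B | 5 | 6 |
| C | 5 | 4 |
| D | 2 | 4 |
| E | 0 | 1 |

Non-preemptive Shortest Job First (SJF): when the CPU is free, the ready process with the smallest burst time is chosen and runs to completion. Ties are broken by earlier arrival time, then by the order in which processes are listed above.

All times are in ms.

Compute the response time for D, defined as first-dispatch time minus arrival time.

Timeline: | E 0-1 | idle 1-2 | D 2-6 | C 6-10 | B 10-16 | A 16-22 |
Completion: A=22  B=16  C=10  D=6  E=1
Turnaround (C−A): A=16  B=11  C=5  D=4  E=1
Response(D) = first start − arrival = 2 − 2 = 0

0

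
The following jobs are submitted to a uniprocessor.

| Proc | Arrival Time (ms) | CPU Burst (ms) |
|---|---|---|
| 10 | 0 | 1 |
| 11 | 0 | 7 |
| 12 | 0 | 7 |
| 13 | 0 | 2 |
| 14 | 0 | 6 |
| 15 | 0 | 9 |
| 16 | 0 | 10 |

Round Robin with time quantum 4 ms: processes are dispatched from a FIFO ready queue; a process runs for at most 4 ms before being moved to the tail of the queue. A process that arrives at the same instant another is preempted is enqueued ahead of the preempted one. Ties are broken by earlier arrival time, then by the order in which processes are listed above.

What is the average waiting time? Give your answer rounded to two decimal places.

Schedule: | 10 0-1 | 11 1-5 | 12 5-9 | 13 9-11 | 14 11-15 | 15 15-19 | 16 19-23 | 11 23-26 | 12 26-29 | 14 29-31 | 15 31-35 | 16 35-39 | 15 39-40 | 16 40-42 |
Completion: 10=1  11=26  12=29  13=11  14=31  15=40  16=42
Waiting times: 10=0, 11=19, 12=22, 13=9, 14=25, 15=31, 16=32
Average waiting = (0+19+22+9+25+31+32) / 7 = 138/7 = 19.71

19.71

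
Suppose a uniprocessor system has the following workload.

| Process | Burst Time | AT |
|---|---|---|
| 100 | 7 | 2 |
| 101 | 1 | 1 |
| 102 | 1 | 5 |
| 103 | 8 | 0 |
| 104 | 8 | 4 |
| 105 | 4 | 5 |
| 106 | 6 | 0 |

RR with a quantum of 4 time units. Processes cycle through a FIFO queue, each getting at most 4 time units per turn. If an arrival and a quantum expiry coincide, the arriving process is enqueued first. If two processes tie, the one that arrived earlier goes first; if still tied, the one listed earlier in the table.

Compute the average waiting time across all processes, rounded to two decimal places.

Timeline: | 103 0-4 | 106 4-8 | 101 8-9 | 100 9-13 | 104 13-17 | 103 17-21 | 102 21-22 | 105 22-26 | 106 26-28 | 100 28-31 | 104 31-35 |
Completion: 100=31  101=9  102=22  103=21  104=35  105=26  106=28
Waiting times: 100=22, 101=7, 102=16, 103=13, 104=23, 105=17, 106=22
Average waiting = (22+7+16+13+23+17+22) / 7 = 120/7 = 17.14

17.14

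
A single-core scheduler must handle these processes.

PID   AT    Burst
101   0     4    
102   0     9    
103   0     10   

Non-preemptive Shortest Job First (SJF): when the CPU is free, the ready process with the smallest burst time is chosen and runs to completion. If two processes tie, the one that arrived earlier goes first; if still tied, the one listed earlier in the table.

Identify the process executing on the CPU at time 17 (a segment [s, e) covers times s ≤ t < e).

103

Gantt: | 101 0-4 | 102 4-13 | 103 13-23 |
Completion: 101=4  102=13  103=23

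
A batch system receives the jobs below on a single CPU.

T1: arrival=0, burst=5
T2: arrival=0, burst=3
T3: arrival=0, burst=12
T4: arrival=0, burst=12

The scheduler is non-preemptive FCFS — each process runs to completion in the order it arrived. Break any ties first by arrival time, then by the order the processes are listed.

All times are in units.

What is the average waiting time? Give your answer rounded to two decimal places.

Schedule: | T1 0-5 | T2 5-8 | T3 8-20 | T4 20-32 |
Completion: T1=5  T2=8  T3=20  T4=32
Turnaround (C−A): T1=5  T2=8  T3=20  T4=32
Waiting times: T1=0, T2=5, T3=8, T4=20
Average waiting = (0+5+8+20) / 4 = 33/4 = 8.25

8.25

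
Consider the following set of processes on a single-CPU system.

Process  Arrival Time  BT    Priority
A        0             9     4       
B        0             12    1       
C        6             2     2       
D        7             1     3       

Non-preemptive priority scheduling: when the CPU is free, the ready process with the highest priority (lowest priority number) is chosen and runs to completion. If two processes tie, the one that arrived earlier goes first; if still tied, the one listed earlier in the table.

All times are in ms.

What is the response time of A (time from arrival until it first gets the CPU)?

15

Timeline: | B 0-12 | C 12-14 | D 14-15 | A 15-24 |
Completion: A=24  B=12  C=14  D=15
Turnaround (C−A): A=24  B=12  C=8  D=8
Response(A) = first start − arrival = 15 − 0 = 15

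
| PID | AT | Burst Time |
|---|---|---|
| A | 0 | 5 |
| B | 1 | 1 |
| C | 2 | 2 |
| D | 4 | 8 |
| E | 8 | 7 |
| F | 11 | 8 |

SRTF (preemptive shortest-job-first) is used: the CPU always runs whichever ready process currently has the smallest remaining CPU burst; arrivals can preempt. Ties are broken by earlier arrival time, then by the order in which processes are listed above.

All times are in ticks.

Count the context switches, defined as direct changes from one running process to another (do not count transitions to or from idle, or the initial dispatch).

6

Timeline: | A 0-1 | B 1-2 | C 2-4 | A 4-8 | E 8-15 | D 15-23 | F 23-31 |
Completion: A=8  B=2  C=4  D=23  E=15  F=31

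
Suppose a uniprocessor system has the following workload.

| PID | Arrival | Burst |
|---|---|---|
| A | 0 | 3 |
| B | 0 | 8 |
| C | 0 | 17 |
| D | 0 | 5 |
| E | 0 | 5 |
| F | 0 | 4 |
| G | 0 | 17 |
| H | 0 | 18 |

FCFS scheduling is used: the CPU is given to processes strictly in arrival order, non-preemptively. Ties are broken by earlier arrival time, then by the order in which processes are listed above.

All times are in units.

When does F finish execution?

42

Timeline: | A 0-3 | B 3-11 | C 11-28 | D 28-33 | E 33-38 | F 38-42 | G 42-59 | H 59-77 |
Completion: A=3  B=11  C=28  D=33  E=38  F=42  G=59  H=77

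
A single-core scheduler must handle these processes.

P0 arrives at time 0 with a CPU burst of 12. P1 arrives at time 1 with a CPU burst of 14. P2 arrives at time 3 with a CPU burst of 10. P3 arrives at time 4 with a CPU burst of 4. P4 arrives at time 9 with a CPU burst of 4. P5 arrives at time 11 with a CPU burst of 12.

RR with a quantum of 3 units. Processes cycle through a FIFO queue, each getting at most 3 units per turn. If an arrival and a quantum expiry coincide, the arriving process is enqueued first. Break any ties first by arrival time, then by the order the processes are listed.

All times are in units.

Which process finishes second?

P4

Gantt: | P0 0-3 | P1 3-6 | P2 6-9 | P0 9-12 | P3 12-15 | P1 15-18 | P4 18-21 | P2 21-24 | P5 24-27 | P0 27-30 | P3 30-31 | P1 31-34 | P4 34-35 | P2 35-38 | P5 38-41 | P0 41-44 | P1 44-47 | P2 47-48 | P5 48-51 | P1 51-53 | P5 53-56 |
Completion: P0=44  P1=53  P2=48  P3=31  P4=35  P5=56
Turnaround (C−A): P0=44  P1=52  P2=45  P3=27  P4=26  P5=45
Finish order: P3 → P4 → P0 → P2 → P1 → P5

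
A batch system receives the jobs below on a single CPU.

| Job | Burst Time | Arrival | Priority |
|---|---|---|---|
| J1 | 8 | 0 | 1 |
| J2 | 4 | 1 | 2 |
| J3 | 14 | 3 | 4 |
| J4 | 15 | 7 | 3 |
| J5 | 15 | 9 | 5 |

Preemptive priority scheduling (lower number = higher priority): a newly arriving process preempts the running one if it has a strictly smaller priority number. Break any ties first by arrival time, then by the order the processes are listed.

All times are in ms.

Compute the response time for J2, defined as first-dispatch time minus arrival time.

7

Schedule: | J1 0-8 | J2 8-12 | J4 12-27 | J3 27-41 | J5 41-56 |
Completion: J1=8  J2=12  J3=41  J4=27  J5=56
Response(J2) = first start − arrival = 8 − 1 = 7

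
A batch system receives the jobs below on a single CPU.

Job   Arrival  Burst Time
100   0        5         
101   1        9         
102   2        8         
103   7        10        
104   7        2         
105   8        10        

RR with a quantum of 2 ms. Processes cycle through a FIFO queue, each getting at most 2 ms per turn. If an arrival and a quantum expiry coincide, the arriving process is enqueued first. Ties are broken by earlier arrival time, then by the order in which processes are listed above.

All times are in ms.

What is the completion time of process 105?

44

Timeline: | 100 0-2 | 101 2-4 | 102 4-6 | 100 6-8 | 101 8-10 | 102 10-12 | 103 12-14 | 104 14-16 | 105 16-18 | 100 18-19 | 101 19-21 | 102 21-23 | 103 23-25 | 105 25-27 | 101 27-29 | 102 29-31 | 103 31-33 | 105 33-35 | 101 35-36 | 103 36-38 | 105 38-40 | 103 40-42 | 105 42-44 |
Completion: 100=19  101=36  102=31  103=42  104=16  105=44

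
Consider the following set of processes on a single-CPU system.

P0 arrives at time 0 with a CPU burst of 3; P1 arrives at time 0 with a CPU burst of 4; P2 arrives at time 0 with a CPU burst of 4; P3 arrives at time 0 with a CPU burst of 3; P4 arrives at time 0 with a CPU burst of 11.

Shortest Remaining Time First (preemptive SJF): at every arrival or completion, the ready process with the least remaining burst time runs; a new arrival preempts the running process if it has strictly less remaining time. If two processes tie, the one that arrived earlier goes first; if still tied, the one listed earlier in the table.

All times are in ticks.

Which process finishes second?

P3

Schedule: | P0 0-3 | P3 3-6 | P1 6-10 | P2 10-14 | P4 14-25 |
Completion: P0=3  P1=10  P2=14  P3=6  P4=25
Finish order: P0 → P3 → P1 → P2 → P4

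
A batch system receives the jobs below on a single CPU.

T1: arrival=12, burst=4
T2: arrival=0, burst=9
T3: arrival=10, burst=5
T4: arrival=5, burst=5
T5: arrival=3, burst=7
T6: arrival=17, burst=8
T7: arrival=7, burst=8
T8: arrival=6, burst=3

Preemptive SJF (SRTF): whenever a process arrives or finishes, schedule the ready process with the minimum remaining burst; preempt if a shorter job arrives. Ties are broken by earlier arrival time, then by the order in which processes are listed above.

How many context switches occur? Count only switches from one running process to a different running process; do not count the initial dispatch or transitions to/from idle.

7

Timeline: | T2 0-9 | T8 9-12 | T1 12-16 | T4 16-21 | T3 21-26 | T5 26-33 | T7 33-41 | T6 41-49 |
Completion: T1=16  T2=9  T3=26  T4=21  T5=33  T6=49  T7=41  T8=12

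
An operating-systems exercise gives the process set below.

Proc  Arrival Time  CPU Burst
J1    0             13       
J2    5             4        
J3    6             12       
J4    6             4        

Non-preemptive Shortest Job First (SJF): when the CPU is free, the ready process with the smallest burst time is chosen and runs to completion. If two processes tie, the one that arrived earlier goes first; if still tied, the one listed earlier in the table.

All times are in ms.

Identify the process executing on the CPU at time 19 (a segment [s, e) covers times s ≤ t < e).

Timeline: | J1 0-13 | J2 13-17 | J4 17-21 | J3 21-33 |
Completion: J1=13  J2=17  J3=33  J4=21
Turnaround (C−A): J1=13  J2=12  J3=27  J4=15

J4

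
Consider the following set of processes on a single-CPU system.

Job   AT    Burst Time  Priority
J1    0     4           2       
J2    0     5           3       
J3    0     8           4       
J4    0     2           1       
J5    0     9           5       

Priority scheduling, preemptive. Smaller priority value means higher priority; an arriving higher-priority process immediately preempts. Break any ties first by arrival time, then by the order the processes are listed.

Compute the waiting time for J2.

6

Schedule: | J4 0-2 | J1 2-6 | J2 6-11 | J3 11-19 | J5 19-28 |
Completion: J1=6  J2=11  J3=19  J4=2  J5=28
Waiting(J2) = turnaround − burst = 11 − 5 = 6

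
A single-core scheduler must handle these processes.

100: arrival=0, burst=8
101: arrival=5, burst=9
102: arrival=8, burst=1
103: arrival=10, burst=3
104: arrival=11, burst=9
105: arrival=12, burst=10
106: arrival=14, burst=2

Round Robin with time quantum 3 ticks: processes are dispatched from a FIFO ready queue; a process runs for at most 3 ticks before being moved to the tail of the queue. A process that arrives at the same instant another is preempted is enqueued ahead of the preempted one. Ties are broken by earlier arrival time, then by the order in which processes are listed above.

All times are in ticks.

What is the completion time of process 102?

12

Timeline: | 100 0-6 | 101 6-9 | 100 9-11 | 102 11-12 | 101 12-15 | 103 15-18 | 104 18-21 | 105 21-24 | 106 24-26 | 101 26-29 | 104 29-32 | 105 32-35 | 104 35-38 | 105 38-42 |
Completion: 100=11  101=29  102=12  103=18  104=38  105=42  106=26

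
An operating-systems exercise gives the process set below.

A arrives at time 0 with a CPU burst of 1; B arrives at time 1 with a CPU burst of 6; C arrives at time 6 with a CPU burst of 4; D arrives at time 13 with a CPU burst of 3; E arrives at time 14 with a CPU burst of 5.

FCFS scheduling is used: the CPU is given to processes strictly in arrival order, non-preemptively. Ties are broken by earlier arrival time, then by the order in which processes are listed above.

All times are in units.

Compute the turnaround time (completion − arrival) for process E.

7

Timeline: | A 0-1 | B 1-7 | C 7-11 | idle 11-13 | D 13-16 | E 16-21 |
Completion: A=1  B=7  C=11  D=16  E=21
Turnaround(E) = completion − arrival = 21 − 14 = 7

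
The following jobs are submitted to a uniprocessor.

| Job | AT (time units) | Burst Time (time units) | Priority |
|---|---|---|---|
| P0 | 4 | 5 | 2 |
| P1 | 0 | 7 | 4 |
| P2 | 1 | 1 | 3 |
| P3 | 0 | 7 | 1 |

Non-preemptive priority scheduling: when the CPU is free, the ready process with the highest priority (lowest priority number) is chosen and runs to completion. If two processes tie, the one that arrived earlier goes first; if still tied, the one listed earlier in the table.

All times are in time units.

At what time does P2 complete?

Schedule: | P3 0-7 | P0 7-12 | P2 12-13 | P1 13-20 |
Completion: P0=12  P1=20  P2=13  P3=7

13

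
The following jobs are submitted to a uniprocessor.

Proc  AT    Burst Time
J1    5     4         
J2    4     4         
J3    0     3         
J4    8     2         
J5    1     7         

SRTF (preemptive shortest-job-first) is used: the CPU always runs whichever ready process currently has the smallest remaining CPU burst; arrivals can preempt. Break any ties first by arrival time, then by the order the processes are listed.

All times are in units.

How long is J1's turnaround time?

9

Timeline: | J3 0-3 | J5 3-4 | J2 4-8 | J4 8-10 | J1 10-14 | J5 14-20 |
Completion: J1=14  J2=8  J3=3  J4=10  J5=20
Turnaround (C−A): J1=9  J2=4  J3=3  J4=2  J5=19
Turnaround(J1) = completion − arrival = 14 − 5 = 9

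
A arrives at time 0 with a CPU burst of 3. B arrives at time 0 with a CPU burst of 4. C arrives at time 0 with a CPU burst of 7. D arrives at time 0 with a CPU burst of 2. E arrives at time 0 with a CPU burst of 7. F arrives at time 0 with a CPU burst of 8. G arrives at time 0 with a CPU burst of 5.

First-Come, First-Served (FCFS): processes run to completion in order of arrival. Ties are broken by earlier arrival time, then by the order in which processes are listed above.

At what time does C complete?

Timeline: | A 0-3 | B 3-7 | C 7-14 | D 14-16 | E 16-23 | F 23-31 | G 31-36 |
Completion: A=3  B=7  C=14  D=16  E=23  F=31  G=36

14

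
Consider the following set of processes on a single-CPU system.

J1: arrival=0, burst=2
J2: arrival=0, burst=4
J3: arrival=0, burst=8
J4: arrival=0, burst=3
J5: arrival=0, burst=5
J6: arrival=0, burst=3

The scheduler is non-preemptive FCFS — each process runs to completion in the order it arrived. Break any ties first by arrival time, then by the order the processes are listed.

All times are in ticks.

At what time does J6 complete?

Schedule: | J1 0-2 | J2 2-6 | J3 6-14 | J4 14-17 | J5 17-22 | J6 22-25 |
Completion: J1=2  J2=6  J3=14  J4=17  J5=22  J6=25
Turnaround (C−A): J1=2  J2=6  J3=14  J4=17  J5=22  J6=25

25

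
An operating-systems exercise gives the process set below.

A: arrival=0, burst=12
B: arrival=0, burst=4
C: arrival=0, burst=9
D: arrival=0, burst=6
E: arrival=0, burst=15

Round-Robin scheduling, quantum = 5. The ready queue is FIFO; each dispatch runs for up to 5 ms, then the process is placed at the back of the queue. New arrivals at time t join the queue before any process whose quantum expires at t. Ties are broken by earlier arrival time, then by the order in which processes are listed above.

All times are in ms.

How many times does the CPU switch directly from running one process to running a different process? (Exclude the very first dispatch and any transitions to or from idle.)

10

Schedule: | A 0-5 | B 5-9 | C 9-14 | D 14-19 | E 19-24 | A 24-29 | C 29-33 | D 33-34 | E 34-39 | A 39-41 | E 41-46 |
Completion: A=41  B=9  C=33  D=34  E=46
Turnaround (C−A): A=41  B=9  C=33  D=34  E=46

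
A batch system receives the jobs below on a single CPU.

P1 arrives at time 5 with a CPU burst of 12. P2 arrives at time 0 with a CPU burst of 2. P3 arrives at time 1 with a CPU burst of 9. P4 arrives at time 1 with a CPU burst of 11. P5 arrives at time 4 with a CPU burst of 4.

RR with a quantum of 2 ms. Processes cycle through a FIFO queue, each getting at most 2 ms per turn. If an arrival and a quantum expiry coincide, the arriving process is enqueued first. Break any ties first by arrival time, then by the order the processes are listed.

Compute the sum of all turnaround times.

Gantt: | P2 0-2 | P3 2-4 | P4 4-6 | P5 6-8 | P3 8-10 | P1 10-12 | P4 12-14 | P5 14-16 | P3 16-18 | P1 18-20 | P4 20-22 | P3 22-24 | P1 24-26 | P4 26-28 | P3 28-29 | P1 29-31 | P4 31-33 | P1 33-35 | P4 35-36 | P1 36-38 |
Completion: P1=38  P2=2  P3=29  P4=36  P5=16
Turnaround (C−A): P1=33  P2=2  P3=28  P4=35  P5=12
Turnaround = completion − arrival: P1=33, P2=2, P3=28, P4=35, P5=12
Total turnaround = 33 + 2 + 28 + 35 + 12 = 110

110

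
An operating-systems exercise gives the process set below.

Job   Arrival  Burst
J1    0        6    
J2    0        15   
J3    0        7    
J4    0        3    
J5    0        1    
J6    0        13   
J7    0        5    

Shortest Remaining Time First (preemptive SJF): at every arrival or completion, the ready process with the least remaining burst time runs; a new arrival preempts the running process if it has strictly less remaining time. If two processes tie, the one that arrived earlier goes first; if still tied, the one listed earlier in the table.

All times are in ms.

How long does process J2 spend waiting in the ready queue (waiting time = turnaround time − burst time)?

Gantt: | J5 0-1 | J4 1-4 | J7 4-9 | J1 9-15 | J3 15-22 | J6 22-35 | J2 35-50 |
Completion: J1=15  J2=50  J3=22  J4=4  J5=1  J6=35  J7=9
Turnaround (C−A): J1=15  J2=50  J3=22  J4=4  J5=1  J6=35  J7=9
Waiting(J2) = turnaround − burst = 50 − 15 = 35

35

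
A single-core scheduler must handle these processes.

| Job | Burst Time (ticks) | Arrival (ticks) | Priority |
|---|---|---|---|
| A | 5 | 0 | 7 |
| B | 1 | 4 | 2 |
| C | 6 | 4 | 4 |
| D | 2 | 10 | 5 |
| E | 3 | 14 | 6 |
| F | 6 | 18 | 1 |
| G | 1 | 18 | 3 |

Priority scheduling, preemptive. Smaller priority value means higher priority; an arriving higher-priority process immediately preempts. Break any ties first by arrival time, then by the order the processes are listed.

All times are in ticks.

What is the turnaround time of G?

7

Schedule: | A 0-4 | B 4-5 | C 5-11 | D 11-13 | A 13-14 | E 14-17 | idle 17-18 | F 18-24 | G 24-25 |
Completion: A=14  B=5  C=11  D=13  E=17  F=24  G=25
Turnaround(G) = completion − arrival = 25 − 18 = 7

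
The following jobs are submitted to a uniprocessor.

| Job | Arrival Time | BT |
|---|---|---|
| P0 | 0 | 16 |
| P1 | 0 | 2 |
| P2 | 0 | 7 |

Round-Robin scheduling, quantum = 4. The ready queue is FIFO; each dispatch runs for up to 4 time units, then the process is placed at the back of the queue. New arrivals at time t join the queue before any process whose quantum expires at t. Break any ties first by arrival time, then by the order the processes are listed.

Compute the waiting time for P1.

Schedule: | P0 0-4 | P1 4-6 | P2 6-10 | P0 10-14 | P2 14-17 | P0 17-25 |
Completion: P0=25  P1=6  P2=17
Turnaround (C−A): P0=25  P1=6  P2=17
Waiting(P1) = turnaround − burst = 6 − 2 = 4

4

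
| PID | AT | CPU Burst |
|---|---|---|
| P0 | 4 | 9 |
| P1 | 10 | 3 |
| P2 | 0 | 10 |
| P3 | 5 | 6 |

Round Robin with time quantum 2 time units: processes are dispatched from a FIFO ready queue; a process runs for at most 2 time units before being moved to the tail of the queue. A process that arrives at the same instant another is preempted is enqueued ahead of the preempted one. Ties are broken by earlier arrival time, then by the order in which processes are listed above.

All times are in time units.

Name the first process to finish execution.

P2

Gantt: | P2 0-4 | P0 4-6 | P2 6-8 | P3 8-10 | P0 10-12 | P2 12-14 | P1 14-16 | P3 16-18 | P0 18-20 | P2 20-22 | P1 22-23 | P3 23-25 | P0 25-28 |
Completion: P0=28  P1=23  P2=22  P3=25
Turnaround (C−A): P0=24  P1=13  P2=22  P3=20
Finish order: P2 → P1 → P3 → P0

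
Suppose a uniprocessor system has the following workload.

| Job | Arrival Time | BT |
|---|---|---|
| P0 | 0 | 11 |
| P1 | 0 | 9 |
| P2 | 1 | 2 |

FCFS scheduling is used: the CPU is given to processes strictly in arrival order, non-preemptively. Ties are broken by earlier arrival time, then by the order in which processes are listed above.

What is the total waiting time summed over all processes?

Timeline: | P0 0-11 | P1 11-20 | P2 20-22 |
Completion: P0=11  P1=20  P2=22
Turnaround (C−A): P0=11  P1=20  P2=21
Waiting = turnaround − burst: P0=0, P1=11, P2=19
Total waiting = 0 + 11 + 19 = 30

30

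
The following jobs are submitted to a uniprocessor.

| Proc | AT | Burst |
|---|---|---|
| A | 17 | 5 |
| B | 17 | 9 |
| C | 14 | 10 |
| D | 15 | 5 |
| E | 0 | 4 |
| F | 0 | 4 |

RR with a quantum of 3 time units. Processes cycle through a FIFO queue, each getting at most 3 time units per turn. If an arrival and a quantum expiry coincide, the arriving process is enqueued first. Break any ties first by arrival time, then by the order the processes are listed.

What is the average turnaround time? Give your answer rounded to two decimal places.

Gantt: | E 0-3 | F 3-6 | E 6-7 | F 7-8 | idle 8-14 | C 14-17 | D 17-20 | A 20-23 | B 23-26 | C 26-29 | D 29-31 | A 31-33 | B 33-36 | C 36-39 | B 39-42 | C 42-43 |
Completion: A=33  B=42  C=43  D=31  E=7  F=8
Turnaround (C−A): A=16  B=25  C=29  D=16  E=7  F=8
Turnaround times: A=16, B=25, C=29, D=16, E=7, F=8
Average turnaround = (16+25+29+16+7+8) / 6 = 101/6 = 16.83

16.83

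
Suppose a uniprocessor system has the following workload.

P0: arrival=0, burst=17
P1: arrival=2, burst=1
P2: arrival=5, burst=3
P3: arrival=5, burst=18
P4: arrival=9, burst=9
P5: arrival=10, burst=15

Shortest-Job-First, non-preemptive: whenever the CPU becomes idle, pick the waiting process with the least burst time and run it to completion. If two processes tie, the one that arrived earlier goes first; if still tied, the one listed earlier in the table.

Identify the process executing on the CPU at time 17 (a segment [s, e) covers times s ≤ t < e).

Gantt: | P0 0-17 | P1 17-18 | P2 18-21 | P4 21-30 | P5 30-45 | P3 45-63 |
Completion: P0=17  P1=18  P2=21  P3=63  P4=30  P5=45

P1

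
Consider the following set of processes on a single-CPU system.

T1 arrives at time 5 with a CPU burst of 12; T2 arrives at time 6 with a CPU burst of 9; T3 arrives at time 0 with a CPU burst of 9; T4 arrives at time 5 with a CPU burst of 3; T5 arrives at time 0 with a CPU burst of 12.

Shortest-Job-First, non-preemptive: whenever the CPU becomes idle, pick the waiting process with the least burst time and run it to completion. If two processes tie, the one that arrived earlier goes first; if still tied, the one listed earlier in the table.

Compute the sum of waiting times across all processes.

Timeline: | T3 0-9 | T4 9-12 | T2 12-21 | T5 21-33 | T1 33-45 |
Completion: T1=45  T2=21  T3=9  T4=12  T5=33
Turnaround (C−A): T1=40  T2=15  T3=9  T4=7  T5=33
Waiting = turnaround − burst: T1=28, T2=6, T3=0, T4=4, T5=21
Total waiting = 28 + 6 + 0 + 4 + 21 = 59

59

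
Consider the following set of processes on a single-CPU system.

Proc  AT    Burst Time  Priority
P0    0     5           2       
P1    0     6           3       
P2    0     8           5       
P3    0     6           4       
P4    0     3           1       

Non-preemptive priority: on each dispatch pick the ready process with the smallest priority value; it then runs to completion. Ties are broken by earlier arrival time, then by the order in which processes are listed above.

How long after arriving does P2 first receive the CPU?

Schedule: | P4 0-3 | P0 3-8 | P1 8-14 | P3 14-20 | P2 20-28 |
Completion: P0=8  P1=14  P2=28  P3=20  P4=3
Response(P2) = first start − arrival = 20 − 0 = 20

20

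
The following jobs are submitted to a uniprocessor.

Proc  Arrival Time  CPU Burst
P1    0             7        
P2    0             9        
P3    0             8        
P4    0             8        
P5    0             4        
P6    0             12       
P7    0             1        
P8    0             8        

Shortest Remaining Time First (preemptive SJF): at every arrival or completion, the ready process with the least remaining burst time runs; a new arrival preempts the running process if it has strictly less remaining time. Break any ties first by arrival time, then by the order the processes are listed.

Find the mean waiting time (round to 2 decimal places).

18.38

Gantt: | P7 0-1 | P5 1-5 | P1 5-12 | P3 12-20 | P4 20-28 | P8 28-36 | P2 36-45 | P6 45-57 |
Completion: P1=12  P2=45  P3=20  P4=28  P5=5  P6=57  P7=1  P8=36
Turnaround (C−A): P1=12  P2=45  P3=20  P4=28  P5=5  P6=57  P7=1  P8=36
Waiting times: P1=5, P2=36, P3=12, P4=20, P5=1, P6=45, P7=0, P8=28
Average waiting = (5+36+12+20+1+45+0+28) / 8 = 147/8 = 18.38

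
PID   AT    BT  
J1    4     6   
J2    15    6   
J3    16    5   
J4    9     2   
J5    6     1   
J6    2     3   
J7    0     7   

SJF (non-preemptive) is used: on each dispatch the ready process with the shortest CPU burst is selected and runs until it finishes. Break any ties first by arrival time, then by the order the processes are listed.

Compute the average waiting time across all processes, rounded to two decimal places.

4.29

Gantt: | J7 0-7 | J5 7-8 | J6 8-11 | J4 11-13 | J1 13-19 | J3 19-24 | J2 24-30 |
Completion: J1=19  J2=30  J3=24  J4=13  J5=8  J6=11  J7=7
Waiting times: J1=9, J2=9, J3=3, J4=2, J5=1, J6=6, J7=0
Average waiting = (9+9+3+2+1+6+0) / 7 = 30/7 = 4.29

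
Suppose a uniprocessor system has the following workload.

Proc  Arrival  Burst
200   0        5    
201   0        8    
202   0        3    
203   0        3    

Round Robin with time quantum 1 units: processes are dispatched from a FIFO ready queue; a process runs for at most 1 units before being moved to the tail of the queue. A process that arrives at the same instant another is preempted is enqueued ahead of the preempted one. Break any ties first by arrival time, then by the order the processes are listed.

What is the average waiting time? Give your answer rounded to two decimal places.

9.50

Schedule: | 200 0-1 | 201 1-2 | 202 2-3 | 203 3-4 | 200 4-5 | 201 5-6 | 202 6-7 | 203 7-8 | 200 8-9 | 201 9-10 | 202 10-11 | 203 11-12 | 200 12-13 | 201 13-14 | 200 14-15 | 201 15-19 |
Completion: 200=15  201=19  202=11  203=12
Turnaround (C−A): 200=15  201=19  202=11  203=12
Waiting times: 200=10, 201=11, 202=8, 203=9
Average waiting = (10+11+8+9) / 4 = 38/4 = 9.50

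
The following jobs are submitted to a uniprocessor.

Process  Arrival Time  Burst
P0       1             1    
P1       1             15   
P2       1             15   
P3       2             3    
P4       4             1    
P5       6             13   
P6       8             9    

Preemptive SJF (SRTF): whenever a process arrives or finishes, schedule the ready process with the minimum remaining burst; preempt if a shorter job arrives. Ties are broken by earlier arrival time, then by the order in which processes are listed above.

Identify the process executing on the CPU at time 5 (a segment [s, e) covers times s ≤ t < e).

Gantt: | idle 0-1 | P0 1-2 | P3 2-5 | P4 5-6 | P5 6-8 | P6 8-17 | P5 17-28 | P1 28-43 | P2 43-58 |
Completion: P0=2  P1=43  P2=58  P3=5  P4=6  P5=28  P6=17
Turnaround (C−A): P0=1  P1=42  P2=57  P3=3  P4=2  P5=22  P6=9

P4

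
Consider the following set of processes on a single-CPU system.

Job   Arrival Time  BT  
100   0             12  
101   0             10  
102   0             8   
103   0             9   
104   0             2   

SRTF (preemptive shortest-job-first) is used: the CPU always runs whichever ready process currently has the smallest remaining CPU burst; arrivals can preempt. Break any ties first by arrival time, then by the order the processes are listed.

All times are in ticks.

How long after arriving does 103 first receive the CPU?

Timeline: | 104 0-2 | 102 2-10 | 103 10-19 | 101 19-29 | 100 29-41 |
Completion: 100=41  101=29  102=10  103=19  104=2
Turnaround (C−A): 100=41  101=29  102=10  103=19  104=2
Response(103) = first start − arrival = 10 − 0 = 10

10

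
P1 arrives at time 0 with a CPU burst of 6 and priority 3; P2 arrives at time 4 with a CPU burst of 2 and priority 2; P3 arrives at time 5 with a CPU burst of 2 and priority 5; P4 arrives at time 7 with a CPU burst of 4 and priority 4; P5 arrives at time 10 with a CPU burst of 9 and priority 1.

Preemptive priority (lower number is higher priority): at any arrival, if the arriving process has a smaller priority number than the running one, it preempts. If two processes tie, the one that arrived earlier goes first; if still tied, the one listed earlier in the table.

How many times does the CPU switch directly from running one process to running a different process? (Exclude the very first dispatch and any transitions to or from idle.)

6

Schedule: | P1 0-4 | P2 4-6 | P1 6-8 | P4 8-10 | P5 10-19 | P4 19-21 | P3 21-23 |
Completion: P1=8  P2=6  P3=23  P4=21  P5=19
Turnaround (C−A): P1=8  P2=2  P3=18  P4=14  P5=9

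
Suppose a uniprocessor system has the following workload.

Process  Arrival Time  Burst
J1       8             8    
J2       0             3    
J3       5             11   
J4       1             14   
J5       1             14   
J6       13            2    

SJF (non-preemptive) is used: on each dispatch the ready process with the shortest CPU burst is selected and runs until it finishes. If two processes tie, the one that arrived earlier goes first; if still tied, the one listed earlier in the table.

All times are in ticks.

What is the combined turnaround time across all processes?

128

Gantt: | J2 0-3 | J4 3-17 | J6 17-19 | J1 19-27 | J3 27-38 | J5 38-52 |
Completion: J1=27  J2=3  J3=38  J4=17  J5=52  J6=19
Turnaround = completion − arrival: J1=19, J2=3, J3=33, J4=16, J5=51, J6=6
Total turnaround = 19 + 3 + 33 + 16 + 51 + 6 = 128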